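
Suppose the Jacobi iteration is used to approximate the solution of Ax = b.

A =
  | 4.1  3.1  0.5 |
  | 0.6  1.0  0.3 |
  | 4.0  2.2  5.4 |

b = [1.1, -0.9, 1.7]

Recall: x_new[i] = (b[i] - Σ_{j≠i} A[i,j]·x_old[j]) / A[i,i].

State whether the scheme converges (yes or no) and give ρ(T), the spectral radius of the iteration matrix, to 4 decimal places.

yes, ρ = 0.9367

Write A = D+L+U with D = diag(4.1, 1, 5.4).
T_J = -D⁻¹(L+U): T[1,2] = -(0.3)/(1) = -0.3000; T[1,1] = 0.
  T[0,:] = [+0.0000  -0.7561  -0.1220]
  T[1,:] = [-0.6000  +0.0000  -0.3000]
  T[2,:] = [-0.7407  -0.4074  +0.0000]
moduli |λ_i(T)| = 0.9367, 0.5587, 0.3781.
ρ(T) = max|λ| = 0.9367; 0.9367 < 1: convergent.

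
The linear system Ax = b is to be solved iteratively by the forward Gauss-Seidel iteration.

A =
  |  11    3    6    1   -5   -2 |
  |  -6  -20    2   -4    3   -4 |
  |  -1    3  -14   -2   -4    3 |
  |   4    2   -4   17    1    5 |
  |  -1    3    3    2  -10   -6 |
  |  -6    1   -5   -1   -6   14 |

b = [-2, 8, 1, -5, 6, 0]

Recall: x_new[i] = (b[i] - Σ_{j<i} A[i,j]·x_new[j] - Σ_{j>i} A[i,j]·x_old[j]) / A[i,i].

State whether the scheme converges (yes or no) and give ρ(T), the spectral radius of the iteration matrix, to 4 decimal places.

A = D + L + U where D = diag(11, -20, -14, 17, -10, 14).
Gauss-Seidel: T = -(D+L)⁻¹U, row 0 first, T[0,2] = -(6)/(11) = -0.5455; later rows by forward substitution.
  T[0,:] = [+0.0000 -0.2727 -0.5455 -0.0909 +0.4545 +0.1818]
  T[1,:] = [+0.0000 +0.0818 +0.2636 -0.1727 +0.0136 -0.2545]
  T[2,:] = [+0.0000 +0.0370 +0.0955 -0.1734 -0.3153 +0.1468]
  T[3,:] = [+0.0000 +0.0633 +0.1198 +0.0009 -0.2416 -0.2724]
  T[4,:] = [+0.0000 +0.0756 +0.1862 -0.0946 -0.1843 -0.7050]
  T[5,:] = [+0.0000 -0.0726 -0.1301 -0.1290 -0.0150 -0.1731]
moduli |λ_i(T)| = 0.5048, 0.3665, 0.3665, 0.0854, 0.0102, 0.0000.
ρ = 0.5048; 0.5048 < 1, so it converges for any x₀.

yes, ρ = 0.5048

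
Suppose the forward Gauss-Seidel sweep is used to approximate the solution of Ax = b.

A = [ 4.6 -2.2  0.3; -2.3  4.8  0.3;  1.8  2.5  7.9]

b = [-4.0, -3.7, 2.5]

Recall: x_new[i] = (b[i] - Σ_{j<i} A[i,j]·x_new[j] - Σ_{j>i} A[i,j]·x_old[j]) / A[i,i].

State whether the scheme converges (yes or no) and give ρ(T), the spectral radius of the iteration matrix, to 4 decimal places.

yes, ρ = 0.2967

Let D = diag(4.6, 4.8, 7.9); L, U the strict triangles.
GS T = -(D+L)⁻¹U: row 0 first, T[0,2] = -(0.3)/(4.6) = -0.0652; later rows by forward substitution.
  T[0,:] = [+0.0000  +0.4783  -0.0652]
  T[1,:] = [+0.0000  +0.2292  -0.0938]
  T[2,:] = [+0.0000  -0.1815  +0.0445]
|λ(T)| sorted: 0.2967, 0.0230, 0.0000.
spectral radius ρ = 0.2967; 0.2967 < 1: convergent.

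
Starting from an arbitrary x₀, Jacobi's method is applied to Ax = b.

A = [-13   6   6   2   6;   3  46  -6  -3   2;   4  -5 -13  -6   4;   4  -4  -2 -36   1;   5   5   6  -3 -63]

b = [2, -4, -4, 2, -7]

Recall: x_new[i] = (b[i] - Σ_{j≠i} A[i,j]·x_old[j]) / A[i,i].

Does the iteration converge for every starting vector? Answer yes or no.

yes

A = D + L + U where D = diag(-13, 46, -13, -36, -63).
T_J = -D⁻¹(L+U): T[2,1] = -(-5)/(-13) = -0.3846; T[2,2] = 0.
  T[0,:] = [+0.0000 +0.4615 +0.4615 +0.1538 +0.4615]
  T[1,:] = [-0.0652 +0.0000 +0.1304 +0.0652 -0.0435]
  T[2,:] = [+0.3077 -0.3846 +0.0000 -0.4615 +0.3077]
  T[3,:] = [+0.1111 -0.1111 -0.0556 +0.0000 +0.0278]
  T[4,:] = [+0.0794 +0.0794 +0.0952 -0.0476 +0.0000]
moduli |λ_i(T)| = 0.4726, 0.2703, 0.2703, 0.1960, 0.1471.
ρ(T) = max|λ| = 0.4726; 0.4726 < 1 ⇒ converges.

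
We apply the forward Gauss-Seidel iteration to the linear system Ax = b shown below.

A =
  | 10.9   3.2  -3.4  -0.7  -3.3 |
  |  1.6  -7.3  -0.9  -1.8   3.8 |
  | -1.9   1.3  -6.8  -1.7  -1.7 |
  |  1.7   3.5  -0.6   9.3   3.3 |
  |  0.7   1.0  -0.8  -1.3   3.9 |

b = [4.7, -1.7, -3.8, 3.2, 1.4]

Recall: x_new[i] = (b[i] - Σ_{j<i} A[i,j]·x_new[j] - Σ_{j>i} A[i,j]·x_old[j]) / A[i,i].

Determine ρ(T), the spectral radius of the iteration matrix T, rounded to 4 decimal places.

0.6069

Diagonal D = diag(10.9, -7.3, -6.8, 9.3, 3.9); L, U strict lower/upper.
T_GS = -(D+L)⁻¹U: row 0 first, T[0,2] = -(-3.4)/(10.9) = +0.3119; later rows by forward substitution.
  T[0,:] = [+0.0000  -0.2936  +0.3119  +0.0642  +0.3028]
  T[1,:] = [+0.0000  -0.0643  -0.0549  -0.2325  +0.5869]
  T[2,:] = [+0.0000  +0.0697  -0.0977  -0.3124  -0.2224]
  T[3,:] = [+0.0000  +0.0824  -0.0427  +0.0556  -0.6454]
  T[4,:] = [+0.0000  +0.1110  -0.0762  +0.0025  -0.4656]
moduli |λ_i(T)| = 0.6069, 0.0993, 0.0993, 0.0963, 0.0000.
spectral radius ρ = 0.6069; 0.6069 < 1, so it converges for any x₀.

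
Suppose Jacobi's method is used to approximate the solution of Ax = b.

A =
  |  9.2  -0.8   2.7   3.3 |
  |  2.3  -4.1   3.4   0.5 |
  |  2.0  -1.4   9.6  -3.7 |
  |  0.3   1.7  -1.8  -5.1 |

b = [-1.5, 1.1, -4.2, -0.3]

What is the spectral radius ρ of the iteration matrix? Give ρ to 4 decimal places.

Split A = D + L + U, D = diag(9.2, -4.1, 9.6, -5.1).
Jacobi: T = -D⁻¹(L+U), T[3,1] = -(1.7)/(-5.1) = +0.3333; T[3,3] = 0.
  T[0,:] = [+0.0000, +0.0870, -0.2935, -0.3587]
  T[1,:] = [+0.5610, +0.0000, +0.8293, +0.1220]
  T[2,:] = [-0.2083, +0.1458, +0.0000, +0.3854]
  T[3,:] = [+0.0588, +0.3333, -0.3529, +0.0000]
eigenvalue magnitudes: 0.5107, 0.3788, 0.3107, 0.3107.
ρ(T) = max|λ| = 0.5107; 0.5107 < 1 ⇒ converges.

0.5107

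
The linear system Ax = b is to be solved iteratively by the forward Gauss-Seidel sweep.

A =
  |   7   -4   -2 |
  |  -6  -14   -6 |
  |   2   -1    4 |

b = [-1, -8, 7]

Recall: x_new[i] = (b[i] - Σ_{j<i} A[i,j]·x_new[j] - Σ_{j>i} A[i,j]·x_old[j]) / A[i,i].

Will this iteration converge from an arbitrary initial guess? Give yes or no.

yes

Split A = D + L + U, D = diag(7, -14, 4).
GS T = -(D+L)⁻¹U: row 0 first, T[0,1] = -(-4)/(7) = +0.5714; later rows by forward substitution.
  T[0,:] = [+0.0000 +0.5714 +0.2857]
  T[1,:] = [+0.0000 -0.2449 -0.5510]
  T[2,:] = [+0.0000 -0.3469 -0.2806]
moduli |λ_i(T)| = 0.7003, 0.1748, 0.0000.
ρ = 0.7003; 0.7003 < 1: convergent.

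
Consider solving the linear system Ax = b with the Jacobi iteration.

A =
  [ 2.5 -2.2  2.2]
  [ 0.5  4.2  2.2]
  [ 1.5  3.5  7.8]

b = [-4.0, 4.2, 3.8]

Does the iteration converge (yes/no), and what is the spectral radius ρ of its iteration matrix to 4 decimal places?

yes, ρ = 0.6067

Split A = D + L + U, D = diag(2.5, 4.2, 7.8).
T_J = -D⁻¹(L+U): T[1,0] = -(0.5)/(4.2) = -0.1190; T[1,1] = 0.
  T[0,:] = [+0.0000 +0.8800 -0.8800]
  T[1,:] = [-0.1190 +0.0000 -0.5238]
  T[2,:] = [-0.1923 -0.4487 +0.0000]
|roots of det(T-λI)|: 0.6067, 0.4564, 0.1504.
ρ = 0.6067; 0.6067 < 1 ⇒ converges.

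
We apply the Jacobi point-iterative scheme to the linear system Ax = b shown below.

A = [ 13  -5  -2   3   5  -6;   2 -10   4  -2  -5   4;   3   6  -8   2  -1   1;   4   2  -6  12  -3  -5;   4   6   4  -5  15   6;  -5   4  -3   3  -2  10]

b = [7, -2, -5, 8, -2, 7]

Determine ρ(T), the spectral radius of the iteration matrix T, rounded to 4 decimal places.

Let D = diag(13, -10, -8, 12, 15, 10); L, U the strict triangles.
T_J = -D⁻¹(L+U): T[0,2] = -(-2)/(13) = +0.1538; T[0,0] = 0.
  T[0,:] = [+0.0000  +0.3846  +0.1538  -0.2308  -0.3846  +0.4615]
  T[1,:] = [+0.2000  +0.0000  +0.4000  -0.2000  -0.5000  +0.4000]
  T[2,:] = [+0.3750  +0.7500  +0.0000  +0.2500  -0.1250  +0.1250]
  T[3,:] = [-0.3333  -0.1667  +0.5000  +0.0000  +0.2500  +0.4167]
  T[4,:] = [-0.2667  -0.4000  -0.2667  +0.3333  +0.0000  -0.4000]
  T[5,:] = [+0.5000  -0.4000  +0.3000  -0.3000  +0.2000  +0.0000]
eigenvalue magnitudes: 1.1290, 0.6702, 0.6702, 0.5121, 0.4146, 0.0509.
ρ(T) = max|λ| = 1.1290; 1.1290 > 1 ⇒ diverges.

1.1290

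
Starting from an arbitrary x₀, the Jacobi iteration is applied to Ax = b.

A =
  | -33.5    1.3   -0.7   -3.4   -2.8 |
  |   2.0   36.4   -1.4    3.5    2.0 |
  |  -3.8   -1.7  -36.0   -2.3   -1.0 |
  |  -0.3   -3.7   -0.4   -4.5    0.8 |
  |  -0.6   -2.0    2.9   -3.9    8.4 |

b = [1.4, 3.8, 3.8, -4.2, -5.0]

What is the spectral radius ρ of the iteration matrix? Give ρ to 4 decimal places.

Let D = diag(-33.5, 36.4, -36, -4.5, 8.4); L, U the strict triangles.
Jacobi: T = -D⁻¹(L+U), T[4,2] = -(2.9)/(8.4) = -0.3452; T[4,4] = 0.
  T[0,:] = [+0.0000, +0.0388, -0.0209, -0.1015, -0.0836]
  T[1,:] = [-0.0549, +0.0000, +0.0385, -0.0962, -0.0549]
  T[2,:] = [-0.1056, -0.0472, +0.0000, -0.0639, -0.0278]
  T[3,:] = [-0.0667, -0.8222, -0.0889, +0.0000, +0.1778]
  T[4,:] = [+0.0714, +0.2381, -0.3452, +0.4643, +0.0000]
|eigenvalues of T|: 0.4319, 0.2831, 0.2195, 0.0999, 0.0291.
ρ(T) = max|λ| = 0.4319; 0.4319 < 1, so it converges for any x₀.

0.4319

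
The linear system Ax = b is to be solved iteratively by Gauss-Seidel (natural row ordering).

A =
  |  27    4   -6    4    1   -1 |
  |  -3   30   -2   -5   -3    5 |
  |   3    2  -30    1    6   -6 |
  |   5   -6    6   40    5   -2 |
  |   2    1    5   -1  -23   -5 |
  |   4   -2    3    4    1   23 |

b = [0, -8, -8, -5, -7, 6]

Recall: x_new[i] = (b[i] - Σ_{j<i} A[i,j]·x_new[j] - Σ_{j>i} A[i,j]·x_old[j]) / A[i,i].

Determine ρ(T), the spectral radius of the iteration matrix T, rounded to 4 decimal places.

0.1824

Split A = D + L + U, D = diag(27, 30, -30, 40, -23, 23).
Gauss-Seidel: T = -(D+L)⁻¹U, row 0 first, T[0,5] = -(-1)/(27) = +0.0370; later rows by forward substitution.
  T[0,:] = [+0.0000, -0.1481, +0.2222, -0.1481, -0.0370, +0.0370]
  T[1,:] = [+0.0000, -0.0148, +0.0889, +0.1519, +0.0963, -0.1630]
  T[2,:] = [+0.0000, -0.0158, +0.0281, +0.0286, +0.2027, -0.2072]
  T[3,:] = [+0.0000, +0.0187, -0.0187, +0.0370, -0.1363, +0.0520]
  T[4,:] = [+0.0000, -0.0178, +0.0301, -0.0017, +0.0510, -0.2686]
  T[5,:] = [+0.0000, +0.0241, -0.0327, +0.0289, +0.0099, +0.0090]
eigenvalue magnitudes: 0.1824, 0.0915, 0.0915, 0.0319, 0.0319, 0.0000.
ρ = 0.1824; 0.1824 < 1 ⇒ converges.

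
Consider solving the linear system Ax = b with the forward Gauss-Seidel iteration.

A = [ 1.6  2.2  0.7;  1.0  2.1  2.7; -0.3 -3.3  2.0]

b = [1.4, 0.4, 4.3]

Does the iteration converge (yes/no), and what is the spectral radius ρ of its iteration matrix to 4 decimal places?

no, ρ = 1.3806

Let D = diag(1.6, 2.1, 2); L, U the strict triangles.
GS T = -(D+L)⁻¹U: row 0 first, T[0,1] = -(2.2)/(1.6) = -1.3750; later rows by forward substitution.
  T[0,:] = [+0.0000 -1.3750 -0.4375]
  T[1,:] = [+0.0000 +0.6548 -1.0774]
  T[2,:] = [+0.0000 +0.8741 -1.8433]
|eigenvalues of T|: 1.3806, 0.1921, 0.0000.
spectral radius ρ = 1.3806; 1.3806 > 1: divergent.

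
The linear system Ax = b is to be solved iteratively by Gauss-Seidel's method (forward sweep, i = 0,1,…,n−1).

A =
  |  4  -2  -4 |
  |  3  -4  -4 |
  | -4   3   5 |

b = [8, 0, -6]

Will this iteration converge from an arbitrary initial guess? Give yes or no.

A = D + L + U where D = diag(4, -4, 5).
Gauss-Seidel: T = -(D+L)⁻¹U, row 0 first, T[0,2] = -(-4)/(4) = +1.0000; later rows by forward substitution.
  T[0,:] = [+0.0000  +0.5000  +1.0000]
  T[1,:] = [+0.0000  +0.3750  -0.2500]
  T[2,:] = [+0.0000  +0.1750  +0.9500]
|λ(T)| sorted: 0.8597, 0.4653, 0.0000.
ρ(T) = max|λ| = 0.8597; 0.8597 < 1, so it converges for any x₀.

yes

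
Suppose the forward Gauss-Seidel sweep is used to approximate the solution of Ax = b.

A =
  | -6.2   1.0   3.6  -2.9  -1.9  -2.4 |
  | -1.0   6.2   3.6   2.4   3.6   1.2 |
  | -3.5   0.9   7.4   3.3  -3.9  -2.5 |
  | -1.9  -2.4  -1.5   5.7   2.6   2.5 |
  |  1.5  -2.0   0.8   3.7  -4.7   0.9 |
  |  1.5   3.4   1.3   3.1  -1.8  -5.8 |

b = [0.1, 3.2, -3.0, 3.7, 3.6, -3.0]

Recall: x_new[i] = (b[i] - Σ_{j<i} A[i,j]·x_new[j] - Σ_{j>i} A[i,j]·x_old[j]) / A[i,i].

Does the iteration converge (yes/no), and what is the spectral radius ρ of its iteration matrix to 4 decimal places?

Let D = diag(-6.2, 6.2, 7.4, 5.7, -4.7, -5.8); L, U the strict triangles.
T_GS = -(D+L)⁻¹U: row 0 first, T[0,4] = -(-1.9)/(-6.2) = -0.3065; later rows by forward substitution.
  T[0,:] = [+0.0000  +0.1613  +0.5806  -0.4677  -0.3065  -0.3871]
  T[1,:] = [+0.0000  +0.0260  -0.4870  -0.4625  -0.6301  -0.2560]
  T[2,:] = [+0.0000  +0.0731  +0.3339  -0.6109  +0.4587  +0.1859]
  T[3,:] = [+0.0000  +0.0840  +0.0764  -0.5114  -0.7029  -0.6265]
  T[4,:] = [+0.0000  +0.1189  +0.5095  -0.4591  -0.3049  -0.2847]
  T[5,:] = [+0.0000  +0.0813  -0.1778  -0.6599  -0.6268  -0.4550]
eigenvalue magnitudes: 1.4331, 0.4942, 0.3141, 0.2711, 0.0156, 0.0000.
ρ(T) = max|λ| = 1.4331; 1.4331 > 1, so it fails to converge.

no, ρ = 1.4331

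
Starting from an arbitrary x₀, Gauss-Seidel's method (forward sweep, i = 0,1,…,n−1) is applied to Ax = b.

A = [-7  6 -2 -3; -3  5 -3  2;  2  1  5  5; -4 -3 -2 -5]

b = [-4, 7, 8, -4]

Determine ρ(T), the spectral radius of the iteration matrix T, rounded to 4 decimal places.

Diagonal D = diag(-7, 5, 5, -5); L, U strict lower/upper.
GS T = -(D+L)⁻¹U: row 0 first, T[0,3] = -(-3)/(-7) = -0.4286; later rows by forward substitution.
  T[0,:] = [+0.0000, +0.8571, -0.2857, -0.4286]
  T[1,:] = [+0.0000, +0.5143, +0.4286, -0.6571]
  T[2,:] = [+0.0000, -0.4457, +0.0286, -0.6971]
  T[3,:] = [+0.0000, -0.8160, -0.0400, +1.0160]
|roots of det(T-λI)|: 1.5990, 0.5073, 0.5073, 0.0000.
ρ(T) = max|λ| = 1.5990; 1.5990 > 1: divergent.

1.5990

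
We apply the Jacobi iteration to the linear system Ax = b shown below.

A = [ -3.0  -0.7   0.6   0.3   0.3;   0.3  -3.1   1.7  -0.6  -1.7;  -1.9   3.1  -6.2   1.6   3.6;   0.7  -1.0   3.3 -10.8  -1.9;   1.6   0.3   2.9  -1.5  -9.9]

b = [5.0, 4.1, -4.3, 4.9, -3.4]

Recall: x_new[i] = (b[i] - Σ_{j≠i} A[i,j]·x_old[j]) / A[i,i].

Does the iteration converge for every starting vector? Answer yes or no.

yes

Let D = diag(-3, -3.1, -6.2, -10.8, -9.9); L, U the strict triangles.
Jacobi: T = -D⁻¹(L+U), T[3,0] = -(0.7)/(-10.8) = +0.0648; T[3,3] = 0.
  T[0,:] = [+0.0000  -0.2333  +0.2000  +0.1000  +0.1000]
  T[1,:] = [+0.0968  +0.0000  +0.5484  -0.1935  -0.5484]
  T[2,:] = [-0.3065  +0.5000  +0.0000  +0.2581  +0.5806]
  T[3,:] = [+0.0648  -0.0926  +0.3056  +0.0000  -0.1759]
  T[4,:] = [+0.1616  +0.0303  +0.2929  -0.1515  +0.0000]
|roots of det(T-λI)|: 0.7534, 0.5002, 0.3497, 0.1805, 0.0840.
ρ = 0.7534; 0.7534 < 1 ⇒ converges.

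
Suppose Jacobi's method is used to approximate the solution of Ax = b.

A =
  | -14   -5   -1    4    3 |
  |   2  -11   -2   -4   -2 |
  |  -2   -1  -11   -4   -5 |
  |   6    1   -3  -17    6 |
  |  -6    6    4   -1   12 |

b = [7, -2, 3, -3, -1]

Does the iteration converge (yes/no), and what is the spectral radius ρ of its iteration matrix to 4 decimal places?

yes, ρ = 0.8724

Diagonal D = diag(-14, -11, -11, -17, 12); L, U strict lower/upper.
T_J = -D⁻¹(L+U): T[0,4] = -(3)/(-14) = +0.2143; T[0,0] = 0.
  T[0,:] = [+0.0000 -0.3571 -0.0714 +0.2857 +0.2143]
  T[1,:] = [+0.1818 +0.0000 -0.1818 -0.3636 -0.1818]
  T[2,:] = [-0.1818 -0.0909 +0.0000 -0.3636 -0.4545]
  T[3,:] = [+0.3529 +0.0588 -0.1765 +0.0000 +0.3529]
  T[4,:] = [+0.5000 -0.5000 -0.3333 +0.0833 +0.0000]
eigenvalue magnitudes: 0.8724, 0.4309, 0.4309, 0.1568, 0.0321.
ρ(T) = max|λ| = 0.8724; 0.8724 < 1 ⇒ converges.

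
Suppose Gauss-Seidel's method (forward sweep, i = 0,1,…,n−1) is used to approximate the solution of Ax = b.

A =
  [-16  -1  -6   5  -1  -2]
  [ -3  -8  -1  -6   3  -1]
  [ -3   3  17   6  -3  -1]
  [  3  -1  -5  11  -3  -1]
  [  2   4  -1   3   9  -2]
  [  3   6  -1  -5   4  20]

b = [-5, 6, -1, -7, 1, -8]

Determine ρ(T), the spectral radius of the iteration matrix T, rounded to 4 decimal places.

0.6005

Split A = D + L + U, D = diag(-16, -8, 17, 11, 9, 20).
GS T = -(D+L)⁻¹U: row 0 first, T[0,1] = -(-1)/(-16) = -0.0625; later rows by forward substitution.
  T[0,:] = [+0.0000 -0.0625 -0.3750 +0.3125 -0.0625 -0.1250]
  T[1,:] = [+0.0000 +0.0234 +0.0156 -0.8672 +0.3984 -0.0781]
  T[2,:] = [+0.0000 -0.0152 -0.0689 -0.1448 +0.0951 +0.0506]
  T[3,:] = [+0.0000 +0.0123 +0.0724 -0.2299 +0.3692 +0.1409]
  T[4,:] = [+0.0000 -0.0023 +0.0446 +0.3765 -0.2757 +0.2434]
  T[5,:] = [+0.0000 +0.0051 +0.0573 +0.0733 +0.0420 +0.0313]
|eigenvalues of T|: 0.6005, 0.2202, 0.1302, 0.0382, 0.0382, 0.0000.
ρ = 0.6005; 0.6005 < 1 ⇒ converges.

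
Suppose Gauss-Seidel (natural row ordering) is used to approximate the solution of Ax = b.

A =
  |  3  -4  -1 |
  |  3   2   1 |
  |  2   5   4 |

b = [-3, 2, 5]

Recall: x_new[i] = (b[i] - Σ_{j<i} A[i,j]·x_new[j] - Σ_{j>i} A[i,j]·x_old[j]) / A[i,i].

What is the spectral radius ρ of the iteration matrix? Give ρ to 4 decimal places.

1.1955

A = D + L + U where D = diag(3, 2, 4).
Gauss-Seidel: T = -(D+L)⁻¹U, row 0 first, T[0,2] = -(-1)/(3) = +0.3333; later rows by forward substitution.
  T[0,:] = [+0.0000  +1.3333  +0.3333]
  T[1,:] = [+0.0000  -2.0000  -1.0000]
  T[2,:] = [+0.0000  +1.8333  +1.0833]
|roots of det(T-λI)|: 1.1955, 0.2788, 0.0000.
ρ(T) = max|λ| = 1.1955; 1.1955 > 1: divergent.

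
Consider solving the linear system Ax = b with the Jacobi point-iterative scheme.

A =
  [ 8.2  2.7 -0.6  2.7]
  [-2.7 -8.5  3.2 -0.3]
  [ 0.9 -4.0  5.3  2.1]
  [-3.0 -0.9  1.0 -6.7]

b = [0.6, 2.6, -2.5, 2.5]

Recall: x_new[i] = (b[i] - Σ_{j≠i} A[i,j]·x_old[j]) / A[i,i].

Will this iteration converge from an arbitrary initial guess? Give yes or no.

Let D = diag(8.2, -8.5, 5.3, -6.7); L, U the strict triangles.
Jacobi: T = -D⁻¹(L+U), T[1,2] = -(3.2)/(-8.5) = +0.3765; T[1,1] = 0.
  T[0,:] = [+0.0000 -0.3293 +0.0732 -0.3293]
  T[1,:] = [-0.3176 +0.0000 +0.3765 -0.0353]
  T[2,:] = [-0.1698 +0.7547 +0.0000 -0.3962]
  T[3,:] = [-0.4478 -0.1343 +0.1493 +0.0000]
|λ(T)| sorted: 0.6101, 0.4835, 0.4835, 0.3460.
spectral radius ρ = 0.6101; 0.6101 < 1 ⇒ converges.

yes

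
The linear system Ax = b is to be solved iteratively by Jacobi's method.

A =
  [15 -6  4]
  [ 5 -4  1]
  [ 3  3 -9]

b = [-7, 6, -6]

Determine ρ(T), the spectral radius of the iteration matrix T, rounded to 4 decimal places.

Split A = D + L + U, D = diag(15, -4, -9).
Jacobi: T = -D⁻¹(L+U), T[0,1] = -(-6)/(15) = +0.4000; T[0,0] = 0.
  T[0,:] = [+0.0000 +0.4000 -0.2667]
  T[1,:] = [+1.2500 +0.0000 +0.2500]
  T[2,:] = [+0.3333 +0.3333 +0.0000]
moduli |λ_i(T)| = 0.7715, 0.6049, 0.1667.
spectral radius ρ = 0.7715; 0.7715 < 1 ⇒ converges.

0.7715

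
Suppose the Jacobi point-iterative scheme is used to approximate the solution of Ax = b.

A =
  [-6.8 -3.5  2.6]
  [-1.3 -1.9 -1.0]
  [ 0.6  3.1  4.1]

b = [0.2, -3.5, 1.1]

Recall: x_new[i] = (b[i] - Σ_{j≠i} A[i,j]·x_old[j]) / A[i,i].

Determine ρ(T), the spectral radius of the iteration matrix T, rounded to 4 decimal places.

Split A = D + L + U, D = diag(-6.8, -1.9, 4.1).
T_J = -D⁻¹(L+U): T[2,1] = -(3.1)/(4.1) = -0.7561; T[2,2] = 0.
  T[0,:] = [+0.0000, -0.5147, +0.3824]
  T[1,:] = [-0.6842, +0.0000, -0.5263]
  T[2,:] = [-0.1463, -0.7561, +0.0000]
|eigenvalues of T|: 0.9297, 0.6792, 0.2505.
ρ(T) = max|λ| = 0.9297; 0.9297 < 1, so it converges for any x₀.

0.9297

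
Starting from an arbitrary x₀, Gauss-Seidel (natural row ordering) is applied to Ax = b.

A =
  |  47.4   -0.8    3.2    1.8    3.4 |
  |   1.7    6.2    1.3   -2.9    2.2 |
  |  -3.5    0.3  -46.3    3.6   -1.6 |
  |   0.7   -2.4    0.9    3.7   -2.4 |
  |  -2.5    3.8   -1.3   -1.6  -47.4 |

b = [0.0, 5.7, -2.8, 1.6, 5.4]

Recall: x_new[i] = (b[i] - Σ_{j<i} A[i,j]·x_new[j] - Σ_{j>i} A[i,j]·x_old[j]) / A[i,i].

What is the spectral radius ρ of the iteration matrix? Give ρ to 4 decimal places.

0.2915

Diagonal D = diag(47.4, 6.2, -46.3, 3.7, -47.4); L, U strict lower/upper.
GS T = -(D+L)⁻¹U: row 0 first, T[0,3] = -(1.8)/(47.4) = -0.0380; later rows by forward substitution.
  T[0,:] = [+0.0000, +0.0169, -0.0675, -0.0380, -0.0717]
  T[1,:] = [+0.0000, -0.0046, -0.1912, +0.4782, -0.3352]
  T[2,:] = [+0.0000, -0.0013, +0.0039, +0.0837, -0.0313]
  T[3,:] = [+0.0000, -0.0059, -0.1122, +0.2970, +0.4524]
  T[4,:] = [+0.0000, -0.0010, -0.0081, +0.0280, -0.0375]
moduli |λ_i(T)| = 0.2915, 0.0780, 0.0324, 0.0128, 0.0000.
spectral radius ρ = 0.2915; 0.2915 < 1: convergent.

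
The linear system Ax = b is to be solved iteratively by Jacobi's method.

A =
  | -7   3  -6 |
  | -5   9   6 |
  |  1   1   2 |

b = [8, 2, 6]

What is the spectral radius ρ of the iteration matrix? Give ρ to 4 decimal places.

1.1534

Write A = D+L+U with D = diag(-7, 9, 2).
Jacobi: T = -D⁻¹(L+U), T[0,2] = -(-6)/(-7) = -0.8571; T[0,0] = 0.
  T[0,:] = [+0.0000, +0.4286, -0.8571]
  T[1,:] = [+0.5556, +0.0000, -0.6667]
  T[2,:] = [-0.5000, -0.5000, +0.0000]
|λ(T)| sorted: 1.1534, 0.6245, 0.5289.
ρ = 1.1534; 1.1534 > 1: divergent.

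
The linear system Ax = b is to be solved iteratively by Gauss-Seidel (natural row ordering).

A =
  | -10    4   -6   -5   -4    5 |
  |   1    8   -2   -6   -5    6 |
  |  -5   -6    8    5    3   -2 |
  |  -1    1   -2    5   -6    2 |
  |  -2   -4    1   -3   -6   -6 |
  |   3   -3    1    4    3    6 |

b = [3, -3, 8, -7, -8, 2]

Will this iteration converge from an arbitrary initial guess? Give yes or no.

no

Write A = D+L+U with D = diag(-10, 8, 8, 5, -6, 6).
Gauss-Seidel: T = -(D+L)⁻¹U, row 0 first, T[0,5] = -(5)/(-10) = +0.5000; later rows by forward substitution.
  T[0,:] = [+0.0000 +0.4000 -0.6000 -0.5000 -0.4000 +0.5000]
  T[1,:] = [+0.0000 -0.0500 +0.3250 +0.8125 +0.6750 -0.8125]
  T[2,:] = [+0.0000 +0.2125 -0.1312 -0.3281 -0.1188 -0.0469]
  T[3,:] = [+0.0000 +0.1750 -0.2375 -0.3938 +0.9375 -0.1562]
  T[4,:] = [+0.0000 -0.1521 +0.0802 -0.2328 -0.8052 -0.5547]
  T[5,:] = [+0.0000 -0.3010 +0.6026 +1.0898 +0.3349 -0.2669]
|roots of det(T-λI)|: 1.3546, 0.8857, 0.8857, 0.1878, 0.1878, 0.0000.
spectral radius ρ = 1.3546; 1.3546 > 1, so it fails to converge.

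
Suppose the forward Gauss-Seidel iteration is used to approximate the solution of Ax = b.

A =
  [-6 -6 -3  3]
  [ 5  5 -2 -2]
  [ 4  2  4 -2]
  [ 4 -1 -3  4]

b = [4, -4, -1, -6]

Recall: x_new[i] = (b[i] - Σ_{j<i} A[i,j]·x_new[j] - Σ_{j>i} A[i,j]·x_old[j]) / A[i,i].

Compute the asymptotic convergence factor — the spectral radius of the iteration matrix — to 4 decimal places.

Diagonal D = diag(-6, 5, 4, 4); L, U strict lower/upper.
GS T = -(D+L)⁻¹U: row 0 first, T[0,3] = -(3)/(-6) = +0.5000; later rows by forward substitution.
  T[0,:] = [+0.0000 -1.0000 -0.5000 +0.5000]
  T[1,:] = [+0.0000 +1.0000 +0.9000 -0.1000]
  T[2,:] = [+0.0000 +0.5000 +0.0500 +0.0500]
  T[3,:] = [+0.0000 +1.6250 +0.7625 -0.4875]
|eigenvalues of T|: 1.2919, 0.3935, 0.3935, 0.0000.
spectral radius ρ = 1.2919; 1.2919 > 1 ⇒ diverges.

1.2919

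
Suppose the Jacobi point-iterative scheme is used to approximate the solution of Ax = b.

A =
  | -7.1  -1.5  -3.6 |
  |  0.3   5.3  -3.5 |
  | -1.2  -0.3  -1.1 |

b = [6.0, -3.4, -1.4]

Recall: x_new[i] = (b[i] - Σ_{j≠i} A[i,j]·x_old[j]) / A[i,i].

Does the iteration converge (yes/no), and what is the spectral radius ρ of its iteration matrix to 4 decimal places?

yes, ρ = 0.7585

Split A = D + L + U, D = diag(-7.1, 5.3, -1.1).
Jacobi T = -D⁻¹(L+U): T[0,2] = -(-3.6)/(-7.1) = -0.5070; T[0,0] = 0.
  T[0,:] = [+0.0000 -0.2113 -0.5070]
  T[1,:] = [-0.0566 +0.0000 +0.6604]
  T[2,:] = [-1.0909 -0.2727 +0.0000]
eigenvalue magnitudes: 0.7585, 0.4363, 0.4363.
spectral radius ρ = 0.7585; 0.7585 < 1: convergent.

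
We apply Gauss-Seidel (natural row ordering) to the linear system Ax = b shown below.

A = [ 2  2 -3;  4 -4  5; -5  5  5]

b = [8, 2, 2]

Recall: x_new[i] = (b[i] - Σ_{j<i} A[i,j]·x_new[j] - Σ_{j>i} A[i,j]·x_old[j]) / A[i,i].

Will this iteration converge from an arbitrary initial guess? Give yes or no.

no

Split A = D + L + U, D = diag(2, -4, 5).
T_GS = -(D+L)⁻¹U: row 0 first, T[0,2] = -(-3)/(2) = +1.5000; later rows by forward substitution.
  T[0,:] = [+0.0000  -1.0000  +1.5000]
  T[1,:] = [+0.0000  -1.0000  +2.7500]
  T[2,:] = [+0.0000  +0.0000  -1.2500]
|eigenvalues of T|: 1.2500, 1.0000, 0.0000.
ρ(T) = max|λ| = 1.2500; 1.2500 > 1 ⇒ diverges.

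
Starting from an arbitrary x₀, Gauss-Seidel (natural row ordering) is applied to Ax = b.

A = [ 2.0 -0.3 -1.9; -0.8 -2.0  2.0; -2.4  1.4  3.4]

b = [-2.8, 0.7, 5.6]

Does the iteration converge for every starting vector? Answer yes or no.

Let D = diag(2, -2, 3.4); L, U the strict triangles.
Gauss-Seidel: T = -(D+L)⁻¹U, row 0 first, T[0,2] = -(-1.9)/(2) = +0.9500; later rows by forward substitution.
  T[0,:] = [+0.0000 +0.1500 +0.9500]
  T[1,:] = [+0.0000 -0.0600 +0.6200]
  T[2,:] = [+0.0000 +0.1306 +0.4153]
|eigenvalues of T|: 0.5484, 0.1931, 0.0000.
ρ(T) = max|λ| = 0.5484; 0.5484 < 1: convergent.

yes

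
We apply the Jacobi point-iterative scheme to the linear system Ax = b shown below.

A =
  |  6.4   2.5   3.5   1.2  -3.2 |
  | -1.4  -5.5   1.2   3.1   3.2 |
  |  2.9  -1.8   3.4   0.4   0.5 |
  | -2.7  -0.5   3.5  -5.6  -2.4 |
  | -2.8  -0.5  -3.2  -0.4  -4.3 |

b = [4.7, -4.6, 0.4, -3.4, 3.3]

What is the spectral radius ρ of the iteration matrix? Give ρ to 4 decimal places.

1.1625

Write A = D+L+U with D = diag(6.4, -5.5, 3.4, -5.6, -4.3).
Jacobi: T = -D⁻¹(L+U), T[1,2] = -(1.2)/(-5.5) = +0.2182; T[1,1] = 0.
  T[0,:] = [+0.0000, -0.3906, -0.5469, -0.1875, +0.5000]
  T[1,:] = [-0.2545, +0.0000, +0.2182, +0.5636, +0.5818]
  T[2,:] = [-0.8529, +0.5294, +0.0000, -0.1176, -0.1471]
  T[3,:] = [-0.4821, -0.0893, +0.6250, +0.0000, -0.4286]
  T[4,:] = [-0.6512, -0.1163, -0.7442, -0.0930, +0.0000]
|λ(T)| sorted: 1.1625, 0.7026, 0.7026, 0.5898, 0.5898.
ρ(T) = max|λ| = 1.1625; 1.1625 > 1, so it fails to converge.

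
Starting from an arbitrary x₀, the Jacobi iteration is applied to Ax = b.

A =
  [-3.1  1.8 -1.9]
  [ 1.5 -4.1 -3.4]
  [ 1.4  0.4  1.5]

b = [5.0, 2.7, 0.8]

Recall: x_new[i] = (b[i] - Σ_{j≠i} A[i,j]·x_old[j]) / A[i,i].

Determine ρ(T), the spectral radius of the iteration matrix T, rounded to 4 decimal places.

Write A = D+L+U with D = diag(-3.1, -4.1, 1.5).
T_J = -D⁻¹(L+U): T[1,0] = -(1.5)/(-4.1) = +0.3659; T[1,1] = 0.
  T[0,:] = [+0.0000, +0.5806, -0.6129]
  T[1,:] = [+0.3659, +0.0000, -0.8293]
  T[2,:] = [-0.9333, -0.2667, +0.0000]
|roots of det(T-λI)|: 1.1963, 0.6524, 0.6524.
spectral radius ρ = 1.1963; 1.1963 > 1 ⇒ diverges.

1.1963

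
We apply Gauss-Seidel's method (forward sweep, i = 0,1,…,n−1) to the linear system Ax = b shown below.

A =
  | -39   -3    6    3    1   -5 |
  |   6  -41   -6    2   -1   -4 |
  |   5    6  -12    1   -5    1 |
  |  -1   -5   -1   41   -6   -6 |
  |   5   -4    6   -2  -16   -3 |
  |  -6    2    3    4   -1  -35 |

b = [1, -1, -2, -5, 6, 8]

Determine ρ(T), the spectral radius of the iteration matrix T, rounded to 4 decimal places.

Write A = D+L+U with D = diag(-39, -41, -12, 41, -16, -35).
GS T = -(D+L)⁻¹U: row 0 first, T[0,2] = -(6)/(-39) = +0.1538; later rows by forward substitution.
  T[0,:] = [+0.0000 -0.0769 +0.1538 +0.0769 +0.0256 -0.1282]
  T[1,:] = [+0.0000 -0.0113 -0.1238 +0.0600 -0.0206 -0.1163]
  T[2,:] = [+0.0000 -0.0377 +0.0022 +0.1454 -0.4163 -0.0282]
  T[3,:] = [+0.0000 -0.0042 -0.0113 +0.0127 +0.1343 +0.1283]
  T[4,:] = [+0.0000 -0.0348 +0.0813 +0.0620 -0.1597 -0.2251]
  T[5,:] = [+0.0000 +0.0098 -0.0369 +0.0024 -0.0213 +0.0340]
|roots of det(T-λI)|: 0.1698, 0.1420, 0.1420, 0.0385, 0.0335, 0.0000.
ρ(T) = max|λ| = 0.1698; 0.1698 < 1 ⇒ converges.

0.1698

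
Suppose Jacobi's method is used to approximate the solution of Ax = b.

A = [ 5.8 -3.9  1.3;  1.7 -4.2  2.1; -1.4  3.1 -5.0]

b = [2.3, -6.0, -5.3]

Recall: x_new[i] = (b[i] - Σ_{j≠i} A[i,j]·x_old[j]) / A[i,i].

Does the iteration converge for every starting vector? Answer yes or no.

Split A = D + L + U, D = diag(5.8, -4.2, -5).
T_J = -D⁻¹(L+U): T[2,0] = -(-1.4)/(-5) = -0.2800; T[2,2] = 0.
  T[0,:] = [+0.0000 +0.6724 -0.2241]
  T[1,:] = [+0.4048 +0.0000 +0.5000]
  T[2,:] = [-0.2800 +0.6200 +0.0000]
|λ(T)| sorted: 0.9010, 0.6404, 0.2606.
ρ(T) = max|λ| = 0.9010; 0.9010 < 1, so it converges for any x₀.

yes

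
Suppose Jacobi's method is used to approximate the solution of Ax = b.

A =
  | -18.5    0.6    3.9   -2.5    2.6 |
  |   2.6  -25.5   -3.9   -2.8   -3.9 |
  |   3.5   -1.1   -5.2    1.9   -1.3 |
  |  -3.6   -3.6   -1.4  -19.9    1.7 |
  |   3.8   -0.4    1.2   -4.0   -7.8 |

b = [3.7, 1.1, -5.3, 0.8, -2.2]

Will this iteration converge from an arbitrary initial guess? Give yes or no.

yes

Diagonal D = diag(-18.5, -25.5, -5.2, -19.9, -7.8); L, U strict lower/upper.
Jacobi T = -D⁻¹(L+U): T[4,1] = -(-0.4)/(-7.8) = -0.0513; T[4,4] = 0.
  T[0,:] = [+0.0000, +0.0324, +0.2108, -0.1351, +0.1405]
  T[1,:] = [+0.1020, +0.0000, -0.1529, -0.1098, -0.1529]
  T[2,:] = [+0.6731, -0.2115, +0.0000, +0.3654, -0.2500]
  T[3,:] = [-0.1809, -0.1809, -0.0704, +0.0000, +0.0854]
  T[4,:] = [+0.4872, -0.0513, +0.1538, -0.5128, +0.0000]
|eigenvalues of T|: 0.5089, 0.4186, 0.2109, 0.2109, 0.0794.
ρ = 0.5089; 0.5089 < 1, so it converges for any x₀.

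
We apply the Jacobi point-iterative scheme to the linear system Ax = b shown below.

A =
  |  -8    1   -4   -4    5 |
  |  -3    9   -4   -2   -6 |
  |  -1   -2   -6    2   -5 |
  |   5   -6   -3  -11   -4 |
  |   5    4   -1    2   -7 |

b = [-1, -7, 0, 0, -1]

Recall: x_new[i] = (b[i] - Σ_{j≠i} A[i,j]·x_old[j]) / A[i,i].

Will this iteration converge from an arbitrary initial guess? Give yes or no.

Write A = D+L+U with D = diag(-8, 9, -6, -11, -7).
T_J = -D⁻¹(L+U): T[0,3] = -(-4)/(-8) = -0.5000; T[0,0] = 0.
  T[0,:] = [+0.0000 +0.1250 -0.5000 -0.5000 +0.6250]
  T[1,:] = [+0.3333 +0.0000 +0.4444 +0.2222 +0.6667]
  T[2,:] = [-0.1667 -0.3333 +0.0000 +0.3333 -0.8333]
  T[3,:] = [+0.4545 -0.5455 -0.2727 +0.0000 -0.3636]
  T[4,:] = [+0.7143 +0.5714 -0.1429 +0.2857 +0.0000]
moduli |λ_i(T)| = 1.1544, 0.8142, 0.8043, 0.8043, 0.1615.
ρ(T) = max|λ| = 1.1544; 1.1544 > 1, so it fails to converge.

no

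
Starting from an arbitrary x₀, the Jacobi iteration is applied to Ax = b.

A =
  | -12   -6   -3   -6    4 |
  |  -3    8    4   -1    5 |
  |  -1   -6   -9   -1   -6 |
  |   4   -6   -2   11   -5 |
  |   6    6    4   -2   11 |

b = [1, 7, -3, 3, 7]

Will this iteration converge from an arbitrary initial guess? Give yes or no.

no

Let D = diag(-12, 8, -9, 11, 11); L, U the strict triangles.
Jacobi T = -D⁻¹(L+U): T[1,4] = -(5)/(8) = -0.6250; T[1,1] = 0.
  T[0,:] = [+0.0000 -0.5000 -0.2500 -0.5000 +0.3333]
  T[1,:] = [+0.3750 +0.0000 -0.5000 +0.1250 -0.6250]
  T[2,:] = [-0.1111 -0.6667 +0.0000 -0.1111 -0.6667]
  T[3,:] = [-0.3636 +0.5455 +0.1818 +0.0000 +0.4545]
  T[4,:] = [-0.5455 -0.5455 -0.3636 +0.1818 +0.0000]
moduli |λ_i(T)| = 1.1812, 0.6966, 0.6966, 0.6086, 0.3524.
spectral radius ρ = 1.1812; 1.1812 > 1 ⇒ diverges.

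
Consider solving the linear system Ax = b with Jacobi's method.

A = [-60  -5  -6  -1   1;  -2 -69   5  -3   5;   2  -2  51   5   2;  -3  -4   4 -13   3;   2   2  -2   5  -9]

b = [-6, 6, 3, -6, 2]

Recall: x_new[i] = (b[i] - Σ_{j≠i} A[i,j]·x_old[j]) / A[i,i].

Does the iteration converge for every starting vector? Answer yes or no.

Write A = D+L+U with D = diag(-60, -69, 51, -13, -9).
T_J = -D⁻¹(L+U): T[1,0] = -(-2)/(-69) = -0.0290; T[1,1] = 0.
  T[0,:] = [+0.0000, -0.0833, -0.1000, -0.0167, +0.0167]
  T[1,:] = [-0.0290, +0.0000, +0.0725, -0.0435, +0.0725]
  T[2,:] = [-0.0392, +0.0392, +0.0000, -0.0980, -0.0392]
  T[3,:] = [-0.2308, -0.3077, +0.3077, +0.0000, +0.2308]
  T[4,:] = [+0.2222, +0.2222, -0.2222, +0.5556, +0.0000]
moduli |λ_i(T)| = 0.4491, 0.2872, 0.1184, 0.1184, 0.0544.
ρ = 0.4491; 0.4491 < 1 ⇒ converges.

yes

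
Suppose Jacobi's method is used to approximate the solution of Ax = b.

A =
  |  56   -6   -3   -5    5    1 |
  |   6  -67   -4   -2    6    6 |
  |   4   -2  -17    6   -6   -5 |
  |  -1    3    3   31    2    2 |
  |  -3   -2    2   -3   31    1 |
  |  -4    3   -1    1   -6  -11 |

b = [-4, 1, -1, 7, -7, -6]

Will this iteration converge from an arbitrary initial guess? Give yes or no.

yes

Split A = D + L + U, D = diag(56, -67, -17, 31, 31, -11).
Jacobi T = -D⁻¹(L+U): T[3,1] = -(3)/(31) = -0.0968; T[3,3] = 0.
  T[0,:] = [+0.0000, +0.1071, +0.0536, +0.0893, -0.0893, -0.0179]
  T[1,:] = [+0.0896, +0.0000, -0.0597, -0.0299, +0.0896, +0.0896]
  T[2,:] = [+0.2353, -0.1176, +0.0000, +0.3529, -0.3529, -0.2941]
  T[3,:] = [+0.0323, -0.0968, -0.0968, +0.0000, -0.0645, -0.0645]
  T[4,:] = [+0.0968, +0.0645, -0.0645, +0.0968, +0.0000, -0.0323]
  T[5,:] = [-0.3636, +0.2727, -0.0909, +0.0909, -0.5455, +0.0000]
|λ(T)| sorted: 0.2748, 0.2198, 0.2198, 0.1164, 0.0843, 0.0716.
ρ(T) = max|λ| = 0.2748; 0.2748 < 1 ⇒ converges.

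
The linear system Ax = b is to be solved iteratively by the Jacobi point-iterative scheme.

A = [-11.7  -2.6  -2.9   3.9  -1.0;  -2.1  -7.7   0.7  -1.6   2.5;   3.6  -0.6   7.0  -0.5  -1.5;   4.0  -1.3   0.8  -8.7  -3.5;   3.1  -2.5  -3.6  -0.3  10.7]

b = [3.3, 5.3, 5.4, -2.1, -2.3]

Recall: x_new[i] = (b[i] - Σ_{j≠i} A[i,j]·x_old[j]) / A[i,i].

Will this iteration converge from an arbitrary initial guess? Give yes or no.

Let D = diag(-11.7, -7.7, 7, -8.7, 10.7); L, U the strict triangles.
Jacobi T = -D⁻¹(L+U): T[4,3] = -(-0.3)/(10.7) = +0.0280; T[4,4] = 0.
  T[0,:] = [+0.0000, -0.2222, -0.2479, +0.3333, -0.0855]
  T[1,:] = [-0.2727, +0.0000, +0.0909, -0.2078, +0.3247]
  T[2,:] = [-0.5143, +0.0857, +0.0000, +0.0714, +0.2143]
  T[3,:] = [+0.4598, -0.1494, +0.0920, +0.0000, -0.4023]
  T[4,:] = [-0.2897, +0.2336, +0.3364, +0.0280, +0.0000]
eigenvalue magnitudes: 0.8575, 0.5780, 0.2408, 0.1275, 0.1275.
spectral radius ρ = 0.8575; 0.8575 < 1, so it converges for any x₀.

yes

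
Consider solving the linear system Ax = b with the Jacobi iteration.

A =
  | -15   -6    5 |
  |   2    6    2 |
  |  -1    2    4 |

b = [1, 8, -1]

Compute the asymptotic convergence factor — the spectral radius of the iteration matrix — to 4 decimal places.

Write A = D+L+U with D = diag(-15, 6, 4).
T_J = -D⁻¹(L+U): T[2,0] = -(-1)/(4) = +0.2500; T[2,2] = 0.
  T[0,:] = [+0.0000, -0.4000, +0.3333]
  T[1,:] = [-0.3333, +0.0000, -0.3333]
  T[2,:] = [+0.2500, -0.5000, +0.0000]
eigenvalue magnitudes: 0.7128, 0.4044, 0.3084.
ρ(T) = max|λ| = 0.7128; 0.7128 < 1, so it converges for any x₀.

0.7128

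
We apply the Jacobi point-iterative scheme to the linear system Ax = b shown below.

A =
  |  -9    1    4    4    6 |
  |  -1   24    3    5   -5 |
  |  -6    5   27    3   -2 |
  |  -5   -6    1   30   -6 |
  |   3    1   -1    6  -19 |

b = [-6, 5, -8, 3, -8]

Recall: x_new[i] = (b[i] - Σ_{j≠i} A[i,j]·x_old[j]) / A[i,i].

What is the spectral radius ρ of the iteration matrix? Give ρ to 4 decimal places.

A = D + L + U where D = diag(-9, 24, 27, 30, -19).
Jacobi T = -D⁻¹(L+U): T[2,4] = -(-2)/(27) = +0.0741; T[2,2] = 0.
  T[0,:] = [+0.0000, +0.1111, +0.4444, +0.4444, +0.6667]
  T[1,:] = [+0.0417, +0.0000, -0.1250, -0.2083, +0.2083]
  T[2,:] = [+0.2222, -0.1852, +0.0000, -0.1111, +0.0741]
  T[3,:] = [+0.1667, +0.2000, -0.0333, +0.0000, +0.2000]
  T[4,:] = [+0.1579, +0.0526, -0.0526, +0.3158, +0.0000]
|eigenvalues of T|: 0.6156, 0.4981, 0.2470, 0.2470, 0.2279.
ρ = 0.6156; 0.6156 < 1, so it converges for any x₀.

0.6156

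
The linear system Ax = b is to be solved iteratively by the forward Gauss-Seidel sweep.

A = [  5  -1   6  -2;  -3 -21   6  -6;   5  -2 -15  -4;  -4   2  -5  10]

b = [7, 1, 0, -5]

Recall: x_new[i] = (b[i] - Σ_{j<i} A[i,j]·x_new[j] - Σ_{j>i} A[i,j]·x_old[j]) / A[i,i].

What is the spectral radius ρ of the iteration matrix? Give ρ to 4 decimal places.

0.5674

Split A = D + L + U, D = diag(5, -21, -15, 10).
T_GS = -(D+L)⁻¹U: row 0 first, T[0,1] = -(-1)/(5) = +0.2000; later rows by forward substitution.
  T[0,:] = [+0.0000, +0.2000, -1.2000, +0.4000]
  T[1,:] = [+0.0000, -0.0286, +0.4571, -0.3429]
  T[2,:] = [+0.0000, +0.0705, -0.4610, -0.0876]
  T[3,:] = [+0.0000, +0.1210, -0.8019, +0.1848]
moduli |λ_i(T)| = 0.5674, 0.2120, 0.0507, 0.0000.
ρ(T) = max|λ| = 0.5674; 0.5674 < 1 ⇒ converges.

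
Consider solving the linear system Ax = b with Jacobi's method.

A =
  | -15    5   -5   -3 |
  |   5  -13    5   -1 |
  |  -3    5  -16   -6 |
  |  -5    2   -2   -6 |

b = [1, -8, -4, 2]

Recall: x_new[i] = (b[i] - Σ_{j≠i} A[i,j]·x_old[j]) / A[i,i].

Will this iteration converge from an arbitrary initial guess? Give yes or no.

Split A = D + L + U, D = diag(-15, -13, -16, -6).
Jacobi: T = -D⁻¹(L+U), T[2,1] = -(5)/(-16) = +0.3125; T[2,2] = 0.
  T[0,:] = [+0.0000, +0.3333, -0.3333, -0.2000]
  T[1,:] = [+0.3846, +0.0000, +0.3846, -0.0769]
  T[2,:] = [-0.1875, +0.3125, +0.0000, -0.3750]
  T[3,:] = [-0.8333, +0.3333, -0.3333, +0.0000]
|eigenvalues of T|: 0.9228, 0.4591, 0.2486, 0.2486.
ρ = 0.9228; 0.9228 < 1, so it converges for any x₀.

yes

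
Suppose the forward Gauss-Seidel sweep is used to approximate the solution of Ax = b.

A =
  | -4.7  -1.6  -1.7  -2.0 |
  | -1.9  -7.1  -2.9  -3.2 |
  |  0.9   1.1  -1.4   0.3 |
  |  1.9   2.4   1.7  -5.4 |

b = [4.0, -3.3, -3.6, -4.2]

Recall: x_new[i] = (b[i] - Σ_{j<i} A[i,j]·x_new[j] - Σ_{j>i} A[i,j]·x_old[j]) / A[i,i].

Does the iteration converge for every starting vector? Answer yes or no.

A = D + L + U where D = diag(-4.7, -7.1, -1.4, -5.4).
Gauss-Seidel: T = -(D+L)⁻¹U, row 0 first, T[0,2] = -(-1.7)/(-4.7) = -0.3617; later rows by forward substitution.
  T[0,:] = [+0.0000  -0.3404  -0.3617  -0.4255]
  T[1,:] = [+0.0000  +0.0911  -0.3117  -0.3368]
  T[2,:] = [+0.0000  -0.1473  -0.4774  -0.3239]
  T[3,:] = [+0.0000  -0.1257  -0.4161  -0.4014]
|λ(T)| sorted: 0.8987, 0.1769, 0.0659, 0.0000.
spectral radius ρ = 0.8987; 0.8987 < 1, so it converges for any x₀.

yes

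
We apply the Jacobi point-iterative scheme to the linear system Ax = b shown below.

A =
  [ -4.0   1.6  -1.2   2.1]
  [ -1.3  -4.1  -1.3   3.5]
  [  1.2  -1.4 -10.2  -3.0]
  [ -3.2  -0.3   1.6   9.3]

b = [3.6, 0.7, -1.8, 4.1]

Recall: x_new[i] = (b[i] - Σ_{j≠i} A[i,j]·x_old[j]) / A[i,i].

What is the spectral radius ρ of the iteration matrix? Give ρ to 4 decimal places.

Write A = D+L+U with D = diag(-4, -4.1, -10.2, 9.3).
Jacobi T = -D⁻¹(L+U): T[1,2] = -(-1.3)/(-4.1) = -0.3171; T[1,1] = 0.
  T[0,:] = [+0.0000  +0.4000  -0.3000  +0.5250]
  T[1,:] = [-0.3171  +0.0000  -0.3171  +0.8537]
  T[2,:] = [+0.1176  -0.1373  +0.0000  -0.2941]
  T[3,:] = [+0.3441  +0.0323  -0.1720  +0.0000]
eigenvalue magnitudes: 0.6153, 0.4291, 0.4291, 0.1066.
ρ(T) = max|λ| = 0.6153; 0.6153 < 1 ⇒ converges.

0.6153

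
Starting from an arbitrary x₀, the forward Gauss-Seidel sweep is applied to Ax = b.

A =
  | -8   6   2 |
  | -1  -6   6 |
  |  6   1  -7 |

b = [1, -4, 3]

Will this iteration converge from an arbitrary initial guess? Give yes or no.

Let D = diag(-8, -6, -7); L, U the strict triangles.
GS T = -(D+L)⁻¹U: row 0 first, T[0,1] = -(6)/(-8) = +0.7500; later rows by forward substitution.
  T[0,:] = [+0.0000, +0.7500, +0.2500]
  T[1,:] = [+0.0000, -0.1250, +0.9583]
  T[2,:] = [+0.0000, +0.6250, +0.3512]
|eigenvalues of T|: 0.9228, 0.6966, 0.0000.
ρ = 0.9228; 0.9228 < 1: convergent.

yes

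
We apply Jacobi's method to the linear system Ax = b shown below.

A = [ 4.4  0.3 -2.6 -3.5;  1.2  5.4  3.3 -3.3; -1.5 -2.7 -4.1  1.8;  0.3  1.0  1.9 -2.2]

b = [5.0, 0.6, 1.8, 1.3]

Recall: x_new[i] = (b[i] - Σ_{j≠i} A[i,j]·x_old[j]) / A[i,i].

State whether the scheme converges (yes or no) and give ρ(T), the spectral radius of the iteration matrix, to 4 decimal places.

no, ρ = 1.2693

Split A = D + L + U, D = diag(4.4, 5.4, -4.1, -2.2).
T_J = -D⁻¹(L+U): T[0,1] = -(0.3)/(4.4) = -0.0682; T[0,0] = 0.
  T[0,:] = [+0.0000, -0.0682, +0.5909, +0.7955]
  T[1,:] = [-0.2222, +0.0000, -0.6111, +0.6111]
  T[2,:] = [-0.3659, -0.6585, +0.0000, +0.4390]
  T[3,:] = [+0.1364, +0.4545, +0.8636, +0.0000]
moduli |λ_i(T)| = 1.2693, 0.5493, 0.5493, 0.3893.
spectral radius ρ = 1.2693; 1.2693 > 1 ⇒ diverges.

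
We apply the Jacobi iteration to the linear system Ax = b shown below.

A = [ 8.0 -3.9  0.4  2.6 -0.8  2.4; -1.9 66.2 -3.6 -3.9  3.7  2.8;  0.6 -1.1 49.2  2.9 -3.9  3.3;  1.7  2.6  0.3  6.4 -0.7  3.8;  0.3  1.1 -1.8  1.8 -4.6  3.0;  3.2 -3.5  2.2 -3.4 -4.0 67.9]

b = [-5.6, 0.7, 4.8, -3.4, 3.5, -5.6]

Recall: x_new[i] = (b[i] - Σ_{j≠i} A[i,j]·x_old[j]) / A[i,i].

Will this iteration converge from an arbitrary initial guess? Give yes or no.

yes

A = D + L + U where D = diag(8, 66.2, 49.2, 6.4, -4.6, 67.9).
Jacobi: T = -D⁻¹(L+U), T[4,1] = -(1.1)/(-4.6) = +0.2391; T[4,4] = 0.
  T[0,:] = [+0.0000 +0.4875 -0.0500 -0.3250 +0.1000 -0.3000]
  T[1,:] = [+0.0287 +0.0000 +0.0544 +0.0589 -0.0559 -0.0423]
  T[2,:] = [-0.0122 +0.0224 +0.0000 -0.0589 +0.0793 -0.0671]
  T[3,:] = [-0.2656 -0.4062 -0.0469 +0.0000 +0.1094 -0.5938]
  T[4,:] = [+0.0652 +0.2391 -0.3913 +0.3913 +0.0000 +0.6522]
  T[5,:] = [-0.0471 +0.0515 -0.0324 +0.0501 +0.0589 +0.0000]
moduli |λ_i(T)| = 0.4660, 0.3302, 0.2354, 0.2354, 0.0890, 0.0890.
ρ(T) = max|λ| = 0.4660; 0.4660 < 1 ⇒ converges.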